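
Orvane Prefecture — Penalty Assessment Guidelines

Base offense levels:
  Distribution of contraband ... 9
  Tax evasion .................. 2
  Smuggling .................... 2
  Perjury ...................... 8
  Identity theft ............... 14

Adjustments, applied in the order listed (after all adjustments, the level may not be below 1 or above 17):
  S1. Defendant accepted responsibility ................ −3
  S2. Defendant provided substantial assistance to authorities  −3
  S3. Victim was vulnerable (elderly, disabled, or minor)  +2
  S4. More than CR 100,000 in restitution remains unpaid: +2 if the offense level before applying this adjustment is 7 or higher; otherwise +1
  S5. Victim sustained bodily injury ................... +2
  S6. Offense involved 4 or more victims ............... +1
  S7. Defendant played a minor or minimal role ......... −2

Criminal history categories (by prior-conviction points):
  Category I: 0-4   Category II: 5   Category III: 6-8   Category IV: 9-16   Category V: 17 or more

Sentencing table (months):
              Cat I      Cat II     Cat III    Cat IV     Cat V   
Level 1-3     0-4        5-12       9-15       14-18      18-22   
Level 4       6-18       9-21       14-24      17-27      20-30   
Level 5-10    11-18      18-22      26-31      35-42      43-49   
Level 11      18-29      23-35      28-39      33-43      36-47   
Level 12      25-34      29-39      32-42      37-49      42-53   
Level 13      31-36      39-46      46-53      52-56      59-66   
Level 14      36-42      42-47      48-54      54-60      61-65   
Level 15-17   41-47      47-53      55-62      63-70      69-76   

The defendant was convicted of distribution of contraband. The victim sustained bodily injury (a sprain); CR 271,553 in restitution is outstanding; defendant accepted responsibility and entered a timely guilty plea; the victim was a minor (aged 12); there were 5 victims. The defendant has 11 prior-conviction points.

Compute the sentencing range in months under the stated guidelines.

52-56 months

Base offense level for distribution of contraband: 9.
S1 applies: 9 − 3 = 6.
S2 does not apply.
S3 applies: 6 + 2 = 8.
S4 applies (level before this adjustment is 8 ≥ 7, so +2): 8 + 2 = 10.
S5 applies: 10 + 2 = 12.
S6 applies: 12 + 1 = 13.
Final offense level: 13.
Criminal history: 11 prior points → Category IV (9-16).
Level 13 falls in the 13 band.
Grid: Level 13 × Category IV = 52-56 months.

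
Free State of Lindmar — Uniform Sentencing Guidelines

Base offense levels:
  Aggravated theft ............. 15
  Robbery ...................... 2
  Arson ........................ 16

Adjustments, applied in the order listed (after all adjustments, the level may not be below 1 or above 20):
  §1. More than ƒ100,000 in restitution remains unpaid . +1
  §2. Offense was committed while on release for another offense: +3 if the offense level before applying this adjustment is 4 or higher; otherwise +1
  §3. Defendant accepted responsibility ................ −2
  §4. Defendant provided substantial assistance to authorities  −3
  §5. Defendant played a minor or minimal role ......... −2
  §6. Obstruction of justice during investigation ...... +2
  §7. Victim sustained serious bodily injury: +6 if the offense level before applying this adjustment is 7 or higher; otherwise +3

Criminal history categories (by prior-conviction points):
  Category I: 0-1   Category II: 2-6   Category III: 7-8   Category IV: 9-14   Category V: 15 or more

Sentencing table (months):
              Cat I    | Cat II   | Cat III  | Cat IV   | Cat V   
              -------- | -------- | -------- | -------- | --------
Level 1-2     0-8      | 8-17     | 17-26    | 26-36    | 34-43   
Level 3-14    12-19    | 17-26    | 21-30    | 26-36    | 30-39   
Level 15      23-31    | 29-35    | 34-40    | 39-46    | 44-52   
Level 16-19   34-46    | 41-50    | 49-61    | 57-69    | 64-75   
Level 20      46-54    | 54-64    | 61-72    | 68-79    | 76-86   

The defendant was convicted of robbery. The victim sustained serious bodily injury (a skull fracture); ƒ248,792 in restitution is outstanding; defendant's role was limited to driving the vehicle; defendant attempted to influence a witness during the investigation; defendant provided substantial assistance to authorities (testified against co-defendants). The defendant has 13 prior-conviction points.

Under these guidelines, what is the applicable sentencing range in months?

26-36 months

Base offense level for robbery: 2.
§1 applies: 2 + 1 = 3.
§3 does not apply.
§4 applies: 3 − 3 = 0.
§5 applies: 0 − 2 = -2.
§6 applies: -2 + 2 = 0.
§7 applies (level before this adjustment is 0 < 7, so +3): 0 + 3 = 3.
Final offense level: 3.
Criminal history: 13 prior points → Category IV (9-14).
Level 3 falls in the 3-14 band.
Grid: Level 3-14 × Category IV = 26-36 months.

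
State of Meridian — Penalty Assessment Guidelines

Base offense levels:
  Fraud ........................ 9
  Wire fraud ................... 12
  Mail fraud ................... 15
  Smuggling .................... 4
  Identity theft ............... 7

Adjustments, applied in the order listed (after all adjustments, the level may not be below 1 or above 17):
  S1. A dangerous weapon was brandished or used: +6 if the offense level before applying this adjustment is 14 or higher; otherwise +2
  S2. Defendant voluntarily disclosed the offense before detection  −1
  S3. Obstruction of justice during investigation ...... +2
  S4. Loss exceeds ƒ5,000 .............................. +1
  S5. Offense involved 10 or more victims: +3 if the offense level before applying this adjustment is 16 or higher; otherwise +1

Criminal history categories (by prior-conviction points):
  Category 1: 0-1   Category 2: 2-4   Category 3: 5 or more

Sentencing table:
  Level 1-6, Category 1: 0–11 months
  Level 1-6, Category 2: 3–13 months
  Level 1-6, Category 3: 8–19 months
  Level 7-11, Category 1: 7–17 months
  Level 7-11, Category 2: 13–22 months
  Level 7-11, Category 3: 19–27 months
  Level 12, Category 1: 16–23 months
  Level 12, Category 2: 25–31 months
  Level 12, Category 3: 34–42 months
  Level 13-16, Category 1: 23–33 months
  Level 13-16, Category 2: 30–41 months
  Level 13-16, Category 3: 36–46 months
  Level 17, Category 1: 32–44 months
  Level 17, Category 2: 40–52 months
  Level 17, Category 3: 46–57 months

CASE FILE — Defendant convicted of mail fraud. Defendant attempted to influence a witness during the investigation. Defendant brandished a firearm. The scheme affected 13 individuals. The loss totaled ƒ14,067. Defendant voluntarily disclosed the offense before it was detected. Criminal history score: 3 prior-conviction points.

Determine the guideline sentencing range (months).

40-52 months

Base offense level for mail fraud: 15.
S1 applies (level before this adjustment is 15 ≥ 14, so +6): 15 + 6 = 21.
S2 applies: 21 − 1 = 20.
S3 applies: 20 + 2 = 22.
S4 applies: 22 + 1 = 23.
S5 applies (level before this adjustment is 23 ≥ 16, so +3): 23 + 3 = 26.
Level 26 exceeds the maximum of 17; capped at 17.
Final offense level: 17.
Criminal history: 3 prior points → Category 2 (2-4).
Level 17 falls in the 17 band.
Grid: Level 17 × Category 2 = 40-52 months.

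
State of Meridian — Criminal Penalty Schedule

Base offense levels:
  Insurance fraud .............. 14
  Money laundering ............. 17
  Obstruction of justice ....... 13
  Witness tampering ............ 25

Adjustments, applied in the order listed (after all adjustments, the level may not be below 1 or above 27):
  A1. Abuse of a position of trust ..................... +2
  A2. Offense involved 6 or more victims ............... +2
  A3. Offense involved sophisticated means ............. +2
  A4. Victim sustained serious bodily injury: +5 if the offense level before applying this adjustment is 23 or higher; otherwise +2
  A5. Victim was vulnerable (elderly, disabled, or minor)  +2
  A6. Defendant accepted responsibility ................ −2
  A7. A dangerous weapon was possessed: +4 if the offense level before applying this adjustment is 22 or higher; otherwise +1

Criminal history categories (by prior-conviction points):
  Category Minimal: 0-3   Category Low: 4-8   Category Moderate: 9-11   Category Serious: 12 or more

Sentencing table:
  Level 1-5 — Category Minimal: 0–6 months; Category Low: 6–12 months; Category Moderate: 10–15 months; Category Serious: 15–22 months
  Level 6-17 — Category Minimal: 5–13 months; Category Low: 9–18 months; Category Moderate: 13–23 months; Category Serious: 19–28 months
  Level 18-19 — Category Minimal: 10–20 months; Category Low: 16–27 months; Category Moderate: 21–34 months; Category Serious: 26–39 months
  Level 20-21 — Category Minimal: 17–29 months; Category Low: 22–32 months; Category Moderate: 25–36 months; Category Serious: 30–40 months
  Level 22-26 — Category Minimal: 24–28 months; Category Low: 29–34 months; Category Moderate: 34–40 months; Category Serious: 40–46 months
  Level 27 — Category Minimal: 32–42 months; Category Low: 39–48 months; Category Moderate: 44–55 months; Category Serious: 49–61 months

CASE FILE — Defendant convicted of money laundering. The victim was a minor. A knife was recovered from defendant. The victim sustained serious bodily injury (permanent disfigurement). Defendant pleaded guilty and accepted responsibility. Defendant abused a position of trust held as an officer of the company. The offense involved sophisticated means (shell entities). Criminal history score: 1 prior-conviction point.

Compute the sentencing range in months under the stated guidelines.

32-42 months

Base offense level for money laundering: 17.
A1 applies: 17 + 2 = 19.
A3 applies: 19 + 2 = 21.
A4 applies (level before this adjustment is 21 < 23, so +2): 21 + 2 = 23.
A5 applies: 23 + 2 = 25.
A6 applies: 25 − 2 = 23.
A7 applies (level before this adjustment is 23 ≥ 22, so +4): 23 + 4 = 27.
Final offense level: 27.
Criminal history: 1 prior point → Category Minimal (0-3).
Level 27 falls in the 27 band.
Grid: Level 27 × Category Minimal = 32-42 months.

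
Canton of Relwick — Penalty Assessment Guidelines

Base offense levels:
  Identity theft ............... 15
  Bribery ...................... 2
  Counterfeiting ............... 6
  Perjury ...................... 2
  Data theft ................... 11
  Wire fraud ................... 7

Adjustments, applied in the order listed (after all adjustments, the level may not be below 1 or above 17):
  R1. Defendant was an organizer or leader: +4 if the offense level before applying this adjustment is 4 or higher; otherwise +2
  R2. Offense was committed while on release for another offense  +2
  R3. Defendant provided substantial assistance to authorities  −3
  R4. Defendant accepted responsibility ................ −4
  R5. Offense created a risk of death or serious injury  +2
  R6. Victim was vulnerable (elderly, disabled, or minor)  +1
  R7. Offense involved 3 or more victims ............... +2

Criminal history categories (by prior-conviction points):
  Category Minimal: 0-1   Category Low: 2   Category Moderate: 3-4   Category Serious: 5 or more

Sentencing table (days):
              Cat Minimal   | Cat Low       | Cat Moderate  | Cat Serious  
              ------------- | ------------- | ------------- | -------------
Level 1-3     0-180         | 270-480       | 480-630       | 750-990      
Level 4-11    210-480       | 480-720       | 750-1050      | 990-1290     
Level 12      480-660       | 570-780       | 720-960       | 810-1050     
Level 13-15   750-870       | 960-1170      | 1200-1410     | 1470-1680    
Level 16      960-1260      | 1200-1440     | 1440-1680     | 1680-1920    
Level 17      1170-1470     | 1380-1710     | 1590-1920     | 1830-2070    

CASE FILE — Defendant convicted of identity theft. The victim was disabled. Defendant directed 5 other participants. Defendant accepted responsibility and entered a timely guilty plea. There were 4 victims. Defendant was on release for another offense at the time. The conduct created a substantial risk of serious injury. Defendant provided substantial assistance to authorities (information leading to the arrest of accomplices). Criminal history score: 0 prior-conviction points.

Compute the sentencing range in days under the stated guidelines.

Base offense level for identity theft: 15.
R1 applies (level before this adjustment is 15 ≥ 4, so +4): 15 + 4 = 19.
R2 applies: 19 + 2 = 21.
R3 applies: 21 − 3 = 18.
R4 applies: 18 − 4 = 14.
R5 applies: 14 + 2 = 16.
R6 applies: 16 + 1 = 17.
R7 applies: 17 + 2 = 19.
Level 19 exceeds the maximum of 17; capped at 17.
Final offense level: 17.
Criminal history: 0 prior points → Category Minimal (0-1).
Level 17 falls in the 17 band.
Grid: Level 17 × Category Minimal = 1170-1470 days.

1170-1470 days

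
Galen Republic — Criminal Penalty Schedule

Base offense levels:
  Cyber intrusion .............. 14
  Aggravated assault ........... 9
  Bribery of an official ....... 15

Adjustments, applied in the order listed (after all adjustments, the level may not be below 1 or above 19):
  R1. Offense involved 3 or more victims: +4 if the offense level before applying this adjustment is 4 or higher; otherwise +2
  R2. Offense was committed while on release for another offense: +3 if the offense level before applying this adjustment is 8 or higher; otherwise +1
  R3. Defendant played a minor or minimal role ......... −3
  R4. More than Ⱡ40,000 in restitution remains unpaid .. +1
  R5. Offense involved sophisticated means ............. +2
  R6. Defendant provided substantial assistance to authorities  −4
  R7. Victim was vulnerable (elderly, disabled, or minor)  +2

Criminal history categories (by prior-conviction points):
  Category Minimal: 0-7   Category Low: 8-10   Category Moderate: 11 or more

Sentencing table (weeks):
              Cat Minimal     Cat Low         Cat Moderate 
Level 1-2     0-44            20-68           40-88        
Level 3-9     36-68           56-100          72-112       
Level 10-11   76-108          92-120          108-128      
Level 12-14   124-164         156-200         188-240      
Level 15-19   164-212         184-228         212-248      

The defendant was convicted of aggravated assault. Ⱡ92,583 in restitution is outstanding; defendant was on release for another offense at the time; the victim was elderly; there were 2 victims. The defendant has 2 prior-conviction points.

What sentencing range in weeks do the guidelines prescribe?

Base offense level for aggravated assault: 9.
R1 does not apply.
R2 applies (level before this adjustment is 9 ≥ 8, so +3): 9 + 3 = 12.
R4 applies: 12 + 1 = 13.
R7 applies: 13 + 2 = 15.
Final offense level: 15.
Criminal history: 2 prior points → Category Minimal (0-7).
Level 15 falls in the 15-19 band.
Grid: Level 15-19 × Category Minimal = 164-212 weeks.

164-212 weeks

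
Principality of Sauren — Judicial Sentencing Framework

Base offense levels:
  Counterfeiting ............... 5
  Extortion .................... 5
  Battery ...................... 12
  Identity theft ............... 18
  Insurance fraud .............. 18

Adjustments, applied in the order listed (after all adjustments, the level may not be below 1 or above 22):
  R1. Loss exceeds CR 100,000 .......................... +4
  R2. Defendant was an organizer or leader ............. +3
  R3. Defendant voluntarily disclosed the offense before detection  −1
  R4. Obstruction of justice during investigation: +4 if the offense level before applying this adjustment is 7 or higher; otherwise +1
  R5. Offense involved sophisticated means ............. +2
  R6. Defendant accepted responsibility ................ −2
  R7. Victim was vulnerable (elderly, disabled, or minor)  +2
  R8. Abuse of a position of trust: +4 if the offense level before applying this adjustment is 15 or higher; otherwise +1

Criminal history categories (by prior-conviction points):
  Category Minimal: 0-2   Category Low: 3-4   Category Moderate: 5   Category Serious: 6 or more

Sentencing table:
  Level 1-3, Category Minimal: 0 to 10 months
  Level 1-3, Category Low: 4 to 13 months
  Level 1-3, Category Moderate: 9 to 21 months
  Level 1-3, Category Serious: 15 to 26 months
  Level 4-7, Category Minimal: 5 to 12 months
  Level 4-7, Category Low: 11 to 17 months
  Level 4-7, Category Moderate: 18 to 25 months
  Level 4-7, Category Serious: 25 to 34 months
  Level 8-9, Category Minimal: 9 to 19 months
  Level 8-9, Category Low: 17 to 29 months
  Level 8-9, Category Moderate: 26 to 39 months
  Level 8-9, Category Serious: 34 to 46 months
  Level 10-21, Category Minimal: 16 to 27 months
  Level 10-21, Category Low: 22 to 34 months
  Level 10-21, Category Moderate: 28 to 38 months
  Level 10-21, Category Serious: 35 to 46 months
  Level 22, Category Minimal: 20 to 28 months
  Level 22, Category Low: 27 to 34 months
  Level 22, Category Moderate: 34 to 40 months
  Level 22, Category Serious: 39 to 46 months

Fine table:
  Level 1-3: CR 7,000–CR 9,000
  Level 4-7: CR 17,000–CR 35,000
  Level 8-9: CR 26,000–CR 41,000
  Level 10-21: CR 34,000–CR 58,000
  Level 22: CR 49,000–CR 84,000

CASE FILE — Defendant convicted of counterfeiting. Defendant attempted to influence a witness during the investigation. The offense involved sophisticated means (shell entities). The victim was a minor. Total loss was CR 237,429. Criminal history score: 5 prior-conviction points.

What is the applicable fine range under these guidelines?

CR 34,000–CR 58,000

Base offense level for counterfeiting: 5.
R1 applies: 5 + 4 = 9.
R2 does not apply.
R4 applies (level before this adjustment is 9 ≥ 7, so +4): 9 + 4 = 13.
R5 applies: 13 + 2 = 15.
R7 applies: 15 + 2 = 17.
R8 does not apply.
Final offense level: 17.
Level 17 falls in the 10-21 band.
Fine table: Level 10-21 → CR 34,000–CR 58,000.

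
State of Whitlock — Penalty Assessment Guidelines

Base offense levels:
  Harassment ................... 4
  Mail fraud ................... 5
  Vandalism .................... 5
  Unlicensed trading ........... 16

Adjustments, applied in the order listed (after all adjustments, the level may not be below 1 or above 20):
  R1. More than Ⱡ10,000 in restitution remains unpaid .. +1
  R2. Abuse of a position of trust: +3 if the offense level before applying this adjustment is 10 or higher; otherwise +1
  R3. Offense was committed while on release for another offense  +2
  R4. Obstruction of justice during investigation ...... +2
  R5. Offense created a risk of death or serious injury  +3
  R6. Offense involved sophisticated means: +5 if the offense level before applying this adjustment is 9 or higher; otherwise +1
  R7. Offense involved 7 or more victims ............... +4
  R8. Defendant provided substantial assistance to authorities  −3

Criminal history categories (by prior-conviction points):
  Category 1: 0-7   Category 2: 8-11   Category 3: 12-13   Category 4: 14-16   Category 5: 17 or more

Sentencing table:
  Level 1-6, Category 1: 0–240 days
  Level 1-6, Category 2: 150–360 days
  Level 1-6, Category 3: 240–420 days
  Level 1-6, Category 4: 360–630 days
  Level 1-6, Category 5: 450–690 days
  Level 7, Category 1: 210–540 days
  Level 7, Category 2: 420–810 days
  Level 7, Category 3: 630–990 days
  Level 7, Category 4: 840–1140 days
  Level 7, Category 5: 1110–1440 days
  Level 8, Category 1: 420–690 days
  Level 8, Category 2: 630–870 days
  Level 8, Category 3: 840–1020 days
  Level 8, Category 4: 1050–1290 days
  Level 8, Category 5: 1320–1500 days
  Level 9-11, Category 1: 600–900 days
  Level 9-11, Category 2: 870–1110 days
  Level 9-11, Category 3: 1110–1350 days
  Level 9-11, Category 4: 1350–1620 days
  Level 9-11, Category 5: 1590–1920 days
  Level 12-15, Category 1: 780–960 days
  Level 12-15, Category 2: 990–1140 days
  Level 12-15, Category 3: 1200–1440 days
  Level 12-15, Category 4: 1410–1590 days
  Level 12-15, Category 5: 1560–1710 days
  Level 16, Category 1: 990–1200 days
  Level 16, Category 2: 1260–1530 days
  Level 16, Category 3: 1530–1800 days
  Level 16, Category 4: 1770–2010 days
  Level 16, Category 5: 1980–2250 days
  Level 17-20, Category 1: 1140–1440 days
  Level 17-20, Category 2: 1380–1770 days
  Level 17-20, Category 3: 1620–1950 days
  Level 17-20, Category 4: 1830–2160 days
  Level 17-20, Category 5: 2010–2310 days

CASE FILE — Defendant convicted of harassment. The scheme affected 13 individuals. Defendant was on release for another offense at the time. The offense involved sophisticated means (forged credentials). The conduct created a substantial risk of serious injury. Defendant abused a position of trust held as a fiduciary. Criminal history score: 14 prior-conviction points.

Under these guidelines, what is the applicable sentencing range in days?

Base offense level for harassment: 4.
R2 applies (level before this adjustment is 4 < 10, so +1): 4 + 1 = 5.
R3 applies: 5 + 2 = 7.
R4 does not apply.
R5 applies: 7 + 3 = 10.
R6 applies (level before this adjustment is 10 ≥ 9, so +5): 10 + 5 = 15.
R7 applies: 15 + 4 = 19.
R8 does not apply.
Final offense level: 19.
Criminal history: 14 prior points → Category 4 (14-16).
Level 19 falls in the 17-20 band.
Grid: Level 17-20 × Category 4 = 1830-2160 days.

1830-2160 days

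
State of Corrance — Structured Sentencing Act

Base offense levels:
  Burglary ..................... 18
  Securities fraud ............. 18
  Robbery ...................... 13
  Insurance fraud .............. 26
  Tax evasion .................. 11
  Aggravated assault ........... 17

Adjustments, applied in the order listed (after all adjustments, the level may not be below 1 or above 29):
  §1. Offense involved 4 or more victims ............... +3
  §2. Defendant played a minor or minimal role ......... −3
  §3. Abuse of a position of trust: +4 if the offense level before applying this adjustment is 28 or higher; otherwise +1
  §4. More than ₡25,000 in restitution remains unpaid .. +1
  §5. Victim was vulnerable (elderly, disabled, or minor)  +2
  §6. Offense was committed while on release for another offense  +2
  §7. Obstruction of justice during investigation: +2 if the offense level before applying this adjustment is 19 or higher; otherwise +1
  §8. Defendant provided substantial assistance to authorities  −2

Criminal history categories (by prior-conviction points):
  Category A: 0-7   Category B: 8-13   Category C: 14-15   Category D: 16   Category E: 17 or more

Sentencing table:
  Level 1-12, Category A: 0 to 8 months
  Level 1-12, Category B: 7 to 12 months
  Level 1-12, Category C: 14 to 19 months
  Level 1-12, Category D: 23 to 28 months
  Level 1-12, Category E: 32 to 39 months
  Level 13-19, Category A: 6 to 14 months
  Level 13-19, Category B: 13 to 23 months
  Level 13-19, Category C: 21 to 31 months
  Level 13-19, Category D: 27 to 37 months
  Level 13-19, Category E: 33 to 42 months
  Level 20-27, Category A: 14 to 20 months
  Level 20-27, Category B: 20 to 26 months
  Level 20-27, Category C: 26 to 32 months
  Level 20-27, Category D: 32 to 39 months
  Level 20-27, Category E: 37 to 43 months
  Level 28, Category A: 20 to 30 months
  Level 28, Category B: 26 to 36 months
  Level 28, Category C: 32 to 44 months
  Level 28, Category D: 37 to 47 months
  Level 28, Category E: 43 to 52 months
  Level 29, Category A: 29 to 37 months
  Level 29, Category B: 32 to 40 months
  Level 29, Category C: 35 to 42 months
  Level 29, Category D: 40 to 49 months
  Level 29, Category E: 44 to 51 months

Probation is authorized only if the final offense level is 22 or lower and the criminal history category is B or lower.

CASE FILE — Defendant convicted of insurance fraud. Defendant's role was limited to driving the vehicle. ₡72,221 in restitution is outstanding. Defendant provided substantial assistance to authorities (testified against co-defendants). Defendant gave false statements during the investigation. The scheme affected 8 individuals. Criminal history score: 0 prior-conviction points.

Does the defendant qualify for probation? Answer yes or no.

Base offense level for insurance fraud: 26.
§1 applies: 26 + 3 = 29.
§2 applies: 29 − 3 = 26.
§4 applies: 26 + 1 = 27.
§5 does not apply.
§6 does not apply.
§7 applies (level before this adjustment is 27 ≥ 19, so +2): 27 + 2 = 29.
§8 applies: 29 − 2 = 27.
Final offense level: 27.
Criminal history: 0 prior points → Category A (0-7).
Level 27 falls in the 20-27 band.
Grid: Level 20-27 × Category A = 14-20 months.
Probation check: level 27 > 22 and category A ≤ B → not eligible.

No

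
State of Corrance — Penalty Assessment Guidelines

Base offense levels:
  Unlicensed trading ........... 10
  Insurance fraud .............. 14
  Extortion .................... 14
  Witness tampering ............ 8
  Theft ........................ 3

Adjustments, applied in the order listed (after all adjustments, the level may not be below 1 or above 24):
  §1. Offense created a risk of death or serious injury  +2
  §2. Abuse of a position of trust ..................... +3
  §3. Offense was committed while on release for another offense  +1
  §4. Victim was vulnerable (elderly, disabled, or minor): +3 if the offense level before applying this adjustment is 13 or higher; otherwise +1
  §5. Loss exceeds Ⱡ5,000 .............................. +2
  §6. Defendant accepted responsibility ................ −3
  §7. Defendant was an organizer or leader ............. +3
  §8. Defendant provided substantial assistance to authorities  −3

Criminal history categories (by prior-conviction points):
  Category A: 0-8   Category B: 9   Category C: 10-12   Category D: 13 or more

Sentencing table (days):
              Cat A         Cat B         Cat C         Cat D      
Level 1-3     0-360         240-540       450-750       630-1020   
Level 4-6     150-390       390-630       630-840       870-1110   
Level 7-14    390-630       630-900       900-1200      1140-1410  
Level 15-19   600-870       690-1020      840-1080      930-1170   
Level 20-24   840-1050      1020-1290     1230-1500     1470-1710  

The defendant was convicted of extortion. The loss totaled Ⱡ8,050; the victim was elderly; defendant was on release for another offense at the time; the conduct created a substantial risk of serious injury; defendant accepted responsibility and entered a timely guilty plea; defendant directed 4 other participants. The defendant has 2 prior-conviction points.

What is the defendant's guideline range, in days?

Base offense level for extortion: 14.
§1 applies: 14 + 2 = 16.
§2 does not apply.
§3 applies: 16 + 1 = 17.
§4 applies (level before this adjustment is 17 ≥ 13, so +3): 17 + 3 = 20.
§5 applies: 20 + 2 = 22.
§6 applies: 22 − 3 = 19.
§7 applies: 19 + 3 = 22.
Final offense level: 22.
Criminal history: 2 prior points → Category A (0-8).
Level 22 falls in the 20-24 band.
Grid: Level 20-24 × Category A = 840-1050 days.

840-1050 days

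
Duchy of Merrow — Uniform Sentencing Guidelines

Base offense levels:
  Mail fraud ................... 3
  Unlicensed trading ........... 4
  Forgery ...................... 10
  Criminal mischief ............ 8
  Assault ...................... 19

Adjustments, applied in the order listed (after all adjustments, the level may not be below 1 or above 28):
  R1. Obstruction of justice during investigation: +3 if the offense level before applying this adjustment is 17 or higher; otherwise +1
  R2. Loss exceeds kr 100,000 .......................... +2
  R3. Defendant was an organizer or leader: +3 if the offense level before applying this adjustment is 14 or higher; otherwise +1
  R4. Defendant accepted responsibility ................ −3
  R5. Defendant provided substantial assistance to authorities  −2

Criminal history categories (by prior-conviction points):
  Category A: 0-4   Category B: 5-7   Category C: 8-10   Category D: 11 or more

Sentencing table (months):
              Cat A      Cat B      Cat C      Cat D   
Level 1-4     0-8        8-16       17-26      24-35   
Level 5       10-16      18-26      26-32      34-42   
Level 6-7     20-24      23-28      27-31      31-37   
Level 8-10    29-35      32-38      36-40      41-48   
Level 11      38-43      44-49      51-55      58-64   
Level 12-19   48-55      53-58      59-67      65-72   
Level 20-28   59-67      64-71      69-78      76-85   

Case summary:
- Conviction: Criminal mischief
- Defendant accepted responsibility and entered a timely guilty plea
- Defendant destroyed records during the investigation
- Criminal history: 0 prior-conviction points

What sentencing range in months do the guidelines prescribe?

20-24 months

Base offense level for criminal mischief: 8.
R1 applies (level before this adjustment is 8 < 17, so +1): 8 + 1 = 9.
R2 does not apply.
R4 applies: 9 − 3 = 6.
R5 does not apply.
Final offense level: 6.
Criminal history: 0 prior points → Category A (0-4).
Level 6 falls in the 6-7 band.
Grid: Level 6-7 × Category A = 20-24 months.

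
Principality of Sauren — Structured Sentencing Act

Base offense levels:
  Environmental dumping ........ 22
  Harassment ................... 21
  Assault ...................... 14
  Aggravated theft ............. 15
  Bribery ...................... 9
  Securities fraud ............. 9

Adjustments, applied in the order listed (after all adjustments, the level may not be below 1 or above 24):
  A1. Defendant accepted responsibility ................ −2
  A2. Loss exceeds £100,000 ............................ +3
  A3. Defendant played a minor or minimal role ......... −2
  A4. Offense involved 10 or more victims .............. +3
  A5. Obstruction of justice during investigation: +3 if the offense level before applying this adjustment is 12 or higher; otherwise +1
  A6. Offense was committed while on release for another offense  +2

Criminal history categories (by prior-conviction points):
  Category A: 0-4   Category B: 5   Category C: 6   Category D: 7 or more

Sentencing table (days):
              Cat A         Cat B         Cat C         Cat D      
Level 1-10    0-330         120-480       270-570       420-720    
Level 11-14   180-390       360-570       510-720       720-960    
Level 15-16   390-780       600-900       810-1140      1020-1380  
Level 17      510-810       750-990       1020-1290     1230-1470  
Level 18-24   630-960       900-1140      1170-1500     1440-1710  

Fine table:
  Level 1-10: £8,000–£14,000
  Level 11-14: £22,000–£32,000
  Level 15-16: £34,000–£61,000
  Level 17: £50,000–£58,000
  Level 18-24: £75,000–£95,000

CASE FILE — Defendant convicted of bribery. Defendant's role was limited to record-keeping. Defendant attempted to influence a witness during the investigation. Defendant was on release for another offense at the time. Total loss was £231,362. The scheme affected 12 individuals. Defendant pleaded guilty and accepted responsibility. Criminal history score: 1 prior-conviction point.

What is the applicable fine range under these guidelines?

Base offense level for bribery: 9.
A1 applies: 9 − 2 = 7.
A2 applies: 7 + 3 = 10.
A3 applies: 10 − 2 = 8.
A4 applies: 8 + 3 = 11.
A5 applies (level before this adjustment is 11 < 12, so +1): 11 + 1 = 12.
A6 applies: 12 + 2 = 14.
Final offense level: 14.
Level 14 falls in the 11-14 band.
Fine table: Level 11-14 → £22,000–£32,000.

£22,000–£32,000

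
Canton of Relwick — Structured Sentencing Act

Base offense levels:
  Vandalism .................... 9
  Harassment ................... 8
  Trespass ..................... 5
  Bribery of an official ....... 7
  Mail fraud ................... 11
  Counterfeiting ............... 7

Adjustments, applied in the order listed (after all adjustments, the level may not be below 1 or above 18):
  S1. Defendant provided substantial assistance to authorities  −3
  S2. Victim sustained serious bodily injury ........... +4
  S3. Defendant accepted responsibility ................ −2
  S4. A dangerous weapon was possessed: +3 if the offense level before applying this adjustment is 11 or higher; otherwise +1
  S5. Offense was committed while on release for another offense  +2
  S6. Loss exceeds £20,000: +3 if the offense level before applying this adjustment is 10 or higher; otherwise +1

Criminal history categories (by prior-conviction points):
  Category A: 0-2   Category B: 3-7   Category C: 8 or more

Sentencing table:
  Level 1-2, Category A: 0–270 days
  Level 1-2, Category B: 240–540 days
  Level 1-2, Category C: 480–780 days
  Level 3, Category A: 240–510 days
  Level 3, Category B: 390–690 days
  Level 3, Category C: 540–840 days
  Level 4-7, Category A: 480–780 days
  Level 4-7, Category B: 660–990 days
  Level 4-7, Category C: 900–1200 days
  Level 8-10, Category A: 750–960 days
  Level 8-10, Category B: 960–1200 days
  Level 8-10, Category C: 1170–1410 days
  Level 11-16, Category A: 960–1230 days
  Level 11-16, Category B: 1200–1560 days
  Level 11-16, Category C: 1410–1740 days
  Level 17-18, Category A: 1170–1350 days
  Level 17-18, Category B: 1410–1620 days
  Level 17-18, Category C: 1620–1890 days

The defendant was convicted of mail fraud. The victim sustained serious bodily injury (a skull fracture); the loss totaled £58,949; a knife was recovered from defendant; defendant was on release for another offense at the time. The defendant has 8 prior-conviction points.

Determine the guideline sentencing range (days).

1620-1890 days

Base offense level for mail fraud: 11.
S2 applies: 11 + 4 = 15.
S4 applies (level before this adjustment is 15 ≥ 11, so +3): 15 + 3 = 18.
S5 applies: 18 + 2 = 20.
S6 applies (level before this adjustment is 20 ≥ 10, so +3): 20 + 3 = 23.
Level 23 exceeds the maximum of 18; capped at 18.
Final offense level: 18.
Criminal history: 8 prior points → Category C (8+).
Level 18 falls in the 17-18 band.
Grid: Level 17-18 × Category C = 1620-1890 days.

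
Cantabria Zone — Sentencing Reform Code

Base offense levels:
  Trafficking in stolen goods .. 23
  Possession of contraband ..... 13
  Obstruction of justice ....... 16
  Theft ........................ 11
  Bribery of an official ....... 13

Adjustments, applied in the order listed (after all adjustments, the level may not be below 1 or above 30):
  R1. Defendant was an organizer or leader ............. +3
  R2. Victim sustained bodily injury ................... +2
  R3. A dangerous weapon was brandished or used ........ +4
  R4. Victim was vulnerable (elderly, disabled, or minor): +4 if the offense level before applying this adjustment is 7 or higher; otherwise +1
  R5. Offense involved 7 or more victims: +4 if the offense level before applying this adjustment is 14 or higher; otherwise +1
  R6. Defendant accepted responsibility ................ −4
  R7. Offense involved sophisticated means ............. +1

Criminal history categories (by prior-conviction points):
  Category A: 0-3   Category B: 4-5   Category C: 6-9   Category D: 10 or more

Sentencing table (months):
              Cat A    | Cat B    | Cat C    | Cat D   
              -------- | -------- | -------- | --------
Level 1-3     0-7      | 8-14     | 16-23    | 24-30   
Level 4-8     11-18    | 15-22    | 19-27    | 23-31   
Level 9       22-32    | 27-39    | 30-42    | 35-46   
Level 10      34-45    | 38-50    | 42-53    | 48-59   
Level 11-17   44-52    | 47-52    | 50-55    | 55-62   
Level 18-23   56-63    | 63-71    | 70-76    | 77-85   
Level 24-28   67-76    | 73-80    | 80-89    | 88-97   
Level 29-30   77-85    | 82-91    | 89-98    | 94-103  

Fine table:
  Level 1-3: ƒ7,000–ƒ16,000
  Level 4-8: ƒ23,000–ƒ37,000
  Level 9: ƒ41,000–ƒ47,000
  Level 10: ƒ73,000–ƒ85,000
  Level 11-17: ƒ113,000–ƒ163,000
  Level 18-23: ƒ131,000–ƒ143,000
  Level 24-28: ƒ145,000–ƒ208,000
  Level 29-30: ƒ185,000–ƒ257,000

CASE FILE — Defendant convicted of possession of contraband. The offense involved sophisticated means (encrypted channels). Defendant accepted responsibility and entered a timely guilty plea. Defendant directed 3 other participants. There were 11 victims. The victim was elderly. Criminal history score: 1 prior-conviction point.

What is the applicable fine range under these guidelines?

ƒ131,000–ƒ143,000

Base offense level for possession of contraband: 13.
R1 applies: 13 + 3 = 16.
R2 does not apply.
R3 does not apply.
R4 applies (level before this adjustment is 16 ≥ 7, so +4): 16 + 4 = 20.
R5 applies (level before this adjustment is 20 ≥ 14, so +4): 20 + 4 = 24.
R6 applies: 24 − 4 = 20.
R7 applies: 20 + 1 = 21.
Final offense level: 21.
Level 21 falls in the 18-23 band.
Fine table: Level 18-23 → ƒ131,000–ƒ143,000.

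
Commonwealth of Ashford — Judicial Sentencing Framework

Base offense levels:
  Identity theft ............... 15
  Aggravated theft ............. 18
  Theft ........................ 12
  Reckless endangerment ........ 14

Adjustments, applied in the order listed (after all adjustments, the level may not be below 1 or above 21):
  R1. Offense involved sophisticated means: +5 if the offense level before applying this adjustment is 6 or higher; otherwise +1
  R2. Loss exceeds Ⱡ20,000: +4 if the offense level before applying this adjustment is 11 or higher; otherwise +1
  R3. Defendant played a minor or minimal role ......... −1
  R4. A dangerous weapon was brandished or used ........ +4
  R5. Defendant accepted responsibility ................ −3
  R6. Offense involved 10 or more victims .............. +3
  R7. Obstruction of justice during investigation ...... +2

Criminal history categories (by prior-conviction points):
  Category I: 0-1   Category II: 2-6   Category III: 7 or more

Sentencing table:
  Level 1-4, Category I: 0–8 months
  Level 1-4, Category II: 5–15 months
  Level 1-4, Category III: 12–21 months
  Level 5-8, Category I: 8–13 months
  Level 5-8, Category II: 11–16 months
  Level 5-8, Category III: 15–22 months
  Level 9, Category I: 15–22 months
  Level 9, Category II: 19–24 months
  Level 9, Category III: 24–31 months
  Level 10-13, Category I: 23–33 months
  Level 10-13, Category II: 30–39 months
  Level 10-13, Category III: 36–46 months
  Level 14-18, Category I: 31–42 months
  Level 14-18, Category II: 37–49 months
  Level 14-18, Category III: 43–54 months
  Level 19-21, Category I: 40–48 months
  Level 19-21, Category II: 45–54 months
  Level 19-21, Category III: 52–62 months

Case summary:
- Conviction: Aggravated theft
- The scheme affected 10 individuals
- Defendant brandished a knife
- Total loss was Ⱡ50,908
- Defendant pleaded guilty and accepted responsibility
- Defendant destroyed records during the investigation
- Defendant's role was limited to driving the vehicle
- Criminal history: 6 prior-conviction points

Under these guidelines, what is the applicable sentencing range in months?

45-54 months

Base offense level for aggravated theft: 18.
R1 does not apply.
R2 applies (level before this adjustment is 18 ≥ 11, so +4): 18 + 4 = 22.
R3 applies: 22 − 1 = 21.
R4 applies: 21 + 4 = 25.
R5 applies: 25 − 3 = 22.
R6 applies: 22 + 3 = 25.
R7 applies: 25 + 2 = 27.
Level 27 exceeds the maximum of 21; capped at 21.
Final offense level: 21.
Criminal history: 6 prior points → Category II (2-6).
Level 21 falls in the 19-21 band.
Grid: Level 19-21 × Category II = 45-54 months.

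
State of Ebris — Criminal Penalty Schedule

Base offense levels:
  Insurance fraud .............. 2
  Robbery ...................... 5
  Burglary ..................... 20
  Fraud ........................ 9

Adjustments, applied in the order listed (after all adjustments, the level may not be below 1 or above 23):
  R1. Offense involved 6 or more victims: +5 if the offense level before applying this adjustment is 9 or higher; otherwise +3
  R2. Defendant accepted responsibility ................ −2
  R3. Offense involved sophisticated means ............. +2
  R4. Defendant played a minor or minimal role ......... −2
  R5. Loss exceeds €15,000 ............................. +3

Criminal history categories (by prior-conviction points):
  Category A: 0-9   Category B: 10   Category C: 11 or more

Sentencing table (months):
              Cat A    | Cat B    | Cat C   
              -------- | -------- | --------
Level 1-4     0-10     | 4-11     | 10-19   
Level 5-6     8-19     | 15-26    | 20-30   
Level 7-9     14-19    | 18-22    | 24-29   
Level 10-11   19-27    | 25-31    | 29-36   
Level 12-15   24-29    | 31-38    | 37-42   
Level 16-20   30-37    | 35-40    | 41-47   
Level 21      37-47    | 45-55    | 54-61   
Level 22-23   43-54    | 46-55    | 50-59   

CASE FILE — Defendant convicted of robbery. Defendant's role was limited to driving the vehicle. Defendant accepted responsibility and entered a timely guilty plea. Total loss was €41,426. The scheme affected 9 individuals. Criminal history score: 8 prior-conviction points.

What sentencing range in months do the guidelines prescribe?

Base offense level for robbery: 5.
R1 applies (level before this adjustment is 5 < 9, so +3): 5 + 3 = 8.
R2 applies: 8 − 2 = 6.
R3 does not apply.
R4 applies: 6 − 2 = 4.
R5 applies: 4 + 3 = 7.
Final offense level: 7.
Criminal history: 8 prior points → Category A (0-9).
Level 7 falls in the 7-9 band.
Grid: Level 7-9 × Category A = 14-19 months.

14-19 months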